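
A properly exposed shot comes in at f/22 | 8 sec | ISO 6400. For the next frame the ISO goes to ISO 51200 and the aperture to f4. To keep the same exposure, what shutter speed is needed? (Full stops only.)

1/30s

ISO: 6400 → 12800 → 25600 → 51200 — 3 stops higher (brighter).
Aperture: f/22 → f/16 → f/11 → f/8 → f/5.6 → f/4 — 5 stops wider (brighter).
Net change so far: 8 stops brighter. Offset with the shutter speed: 8 → 4 → 2 → 1 → 1/2 → 1/4 → 1/8 → 1/15 → 1/30.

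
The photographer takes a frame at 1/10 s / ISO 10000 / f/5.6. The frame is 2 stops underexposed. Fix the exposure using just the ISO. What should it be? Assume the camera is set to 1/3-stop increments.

Underexposed by 2 stops → need 2 stops brighter.
ISO: 10000 → 12800 → 16000 → 20000 → 25600 → 32000 → 40000.

ISO 40000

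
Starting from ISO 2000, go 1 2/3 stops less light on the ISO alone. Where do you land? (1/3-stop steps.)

ISO 640

ISO: 2000 → 1600 → 1250 → 1000 → 800 → 640 — 1 2/3 stops dropped (darker).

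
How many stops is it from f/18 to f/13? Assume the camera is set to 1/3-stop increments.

f/18 → f/16 → f/14 → f/13 — count the steps: 3 third-stops = 1 stop.

1 stop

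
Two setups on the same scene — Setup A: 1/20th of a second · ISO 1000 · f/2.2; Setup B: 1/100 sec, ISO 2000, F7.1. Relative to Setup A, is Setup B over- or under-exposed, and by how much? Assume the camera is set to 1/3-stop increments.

Aperture: f/2.2 → f/2.5 → f/2.8 → f/3.2 → f/3.5 → f/4 → f/4.5 → f/5 → f/5.6 → f/6.3 → f/7.1 — 3 1/3 stops smaller aperture (darker).
Shutter speed: 1/20 → 1/25 → 1/30 → 1/40 → 1/50 → 1/60 → 1/80 → 1/100 — 2 1/3 stops faster (darker).
ISO: 1000 → 1250 → 1600 → 2000 — 1 stop higher (brighter).
Net: −3 1/3 −2 1/3 +1 = −4 2/3 stops.

4 2/3 stops darker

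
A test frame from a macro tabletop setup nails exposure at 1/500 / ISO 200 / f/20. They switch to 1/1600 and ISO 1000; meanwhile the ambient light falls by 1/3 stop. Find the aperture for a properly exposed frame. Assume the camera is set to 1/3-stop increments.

f/22

Scene light: 1/3 stop darker.
Shutter speed: 1/500 → 1/640 → 1/800 → 1/1000 → 1/1250 → 1/1600 — 1 2/3 stops shorter (darker).
ISO: 200 → 250 → 320 → 400 → 500 → 640 → 800 → 1000 — 2 1/3 stops higher (brighter).
Net so far: 1/3 stop brighter. Aperture: f/20 → f/22.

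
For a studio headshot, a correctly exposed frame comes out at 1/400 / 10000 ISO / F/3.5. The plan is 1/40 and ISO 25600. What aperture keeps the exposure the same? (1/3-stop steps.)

Shutter speed: 1/400 → 1/320 → 1/250 → 1/200 → 1/160 → 1/125 → 1/100 → 1/80 → 1/60 → 1/50 → 1/40 — 3 1/3 stops slower (brighter).
ISO: 10000 → 12800 → 16000 → 20000 → 25600 — 1 1/3 stops raised (brighter).
Net change so far: 4 2/3 stops brighter. Offset with the aperture: f/3.5 → f/4 → f/4.5 → f/5 → f/5.6 → f/6.3 → f/7.1 → f/8 → f/9 → f/10 → f/11 → f/13 → f/14 → f/16 → f/18.

f/18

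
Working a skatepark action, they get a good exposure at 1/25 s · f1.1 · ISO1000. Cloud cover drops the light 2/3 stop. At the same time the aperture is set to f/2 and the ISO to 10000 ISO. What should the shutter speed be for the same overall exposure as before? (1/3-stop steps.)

Scene light: 2/3 stop darker.
Aperture: f/1.1 → f/1.2 → f/1.4 → f/1.6 → f/1.8 → f/2 — 1 2/3 stops stopped down (darker).
ISO: 1000 → 1250 → 1600 → 2000 → 2500 → 3200 → 4000 → 5000 → 6400 → 8000 → 10000 — 3 1/3 stops raised (brighter).
Net so far: 1 stop brighter. Shutter speed: 1/25 → 1/30 → 1/40 → 1/50.

1/50s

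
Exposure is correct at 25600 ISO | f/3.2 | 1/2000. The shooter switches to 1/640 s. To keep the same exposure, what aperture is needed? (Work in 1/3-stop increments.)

f/5.6

Shutter speed: 1/2000 → 1/1600 → 1/1250 → 1/1000 → 1/800 → 1/640 — 1 2/3 stops longer (brighter).
Need 1 2/3 stops darker from the aperture: f/3.2 → f/3.5 → f/4 → f/4.5 → f/5 → f/5.6.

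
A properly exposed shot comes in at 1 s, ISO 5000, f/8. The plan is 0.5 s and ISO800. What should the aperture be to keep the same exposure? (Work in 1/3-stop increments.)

f/2.2

Shutter speed: 1 → 0.8 → 0.6 → 0.5 — 1 stop faster (darker).
ISO: 5000 → 4000 → 3200 → 2500 → 2000 → 1600 → 1250 → 1000 → 800 — 2 2/3 stops dropped (darker).
Net change so far: 3 2/3 stops darker. Offset with the aperture: f/8 → f/7.1 → f/6.3 → f/5.6 → f/5 → f/4.5 → f/4 → f/3.5 → f/3.2 → f/2.8 → f/2.5 → f/2.2.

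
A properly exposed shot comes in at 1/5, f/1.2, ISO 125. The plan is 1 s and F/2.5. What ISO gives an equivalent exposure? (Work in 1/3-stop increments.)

ISO 100

Shutter speed: 1/5 → 1/4 → 0.3 → 0.4 → 0.5 → 0.6 → 0.8 → 1 — 2 1/3 stops longer (brighter).
Aperture: f/1.2 → f/1.4 → f/1.6 → f/1.8 → f/2 → f/2.2 → f/2.5 — 2 stops stopped down (darker).
Net change so far: 1/3 stop brighter. Offset with the ISO: 125 → 100.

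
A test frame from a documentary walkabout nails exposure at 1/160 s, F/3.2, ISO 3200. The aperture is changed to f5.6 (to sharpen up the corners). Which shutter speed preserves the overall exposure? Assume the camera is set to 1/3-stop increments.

Aperture: f/3.2 → f/3.5 → f/4 → f/4.5 → f/5 → f/5.6 — 1 2/3 stops stopped down (darker).
Need 1 2/3 stops brighter from the shutter speed: 1/160 → 1/125 → 1/100 → 1/80 → 1/60 → 1/50.

1/50s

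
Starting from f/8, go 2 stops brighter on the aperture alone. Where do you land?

Aperture: f/8 → f/5.6 → f/4 — 2 stops larger aperture (brighter).

f/4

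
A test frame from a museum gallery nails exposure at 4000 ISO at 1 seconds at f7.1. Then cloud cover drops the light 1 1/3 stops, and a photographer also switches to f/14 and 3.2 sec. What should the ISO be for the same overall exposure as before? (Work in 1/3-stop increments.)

Scene light: 1 1/3 stops darker.
Aperture: f/7.1 → f/8 → f/9 → f/10 → f/11 → f/13 → f/14 — 2 stops smaller aperture (darker).
Shutter speed: 1 → 1.3 → 1.6 → 2 → 2.5 → 3.2 — 1 2/3 stops longer (brighter).
Net so far: 1 2/3 stops darker. ISO: 4000 → 5000 → 6400 → 8000 → 10000 → 12800.

ISO 12800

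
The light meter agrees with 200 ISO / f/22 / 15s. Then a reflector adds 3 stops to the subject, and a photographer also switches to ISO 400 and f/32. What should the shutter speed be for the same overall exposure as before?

Scene light: 3 stops brighter.
ISO: 200 → 400 — 1 stop higher (brighter).
Aperture: f/22 → f/32 — 1 stop stopped down (darker).
Net so far: 3 stops brighter. Shutter speed: 15 → 8 → 4 → 2.

2 s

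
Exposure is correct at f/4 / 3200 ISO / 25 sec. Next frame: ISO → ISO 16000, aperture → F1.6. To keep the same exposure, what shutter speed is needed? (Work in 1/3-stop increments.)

0.8 s

ISO: 3200 → 4000 → 5000 → 6400 → 8000 → 10000 → 12800 → 16000 — 2 1/3 stops higher (brighter).
Aperture: f/4 → f/3.5 → f/3.2 → f/2.8 → f/2.5 → f/2.2 → f/2 → f/1.8 → f/1.6 — 2 2/3 stops larger aperture (brighter).
Net change so far: 5 stops brighter. Offset with the shutter speed: 25 → 20 → 15 → 13 → 10 → 8 → 6 → 5 → 4 → 3.2 → 2.5 → 2 → 1.6 → 1.3 → 1 → 0.8.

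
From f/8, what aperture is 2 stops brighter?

f/4

Aperture: f/8 → f/5.6 → f/4 — 2 stops opened up (brighter).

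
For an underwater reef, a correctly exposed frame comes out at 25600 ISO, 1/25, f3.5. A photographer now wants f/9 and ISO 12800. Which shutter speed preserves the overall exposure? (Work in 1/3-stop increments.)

Aperture: f/3.5 → f/4 → f/4.5 → f/5 → f/5.6 → f/6.3 → f/7.1 → f/8 → f/9 — 2 2/3 stops stopped down (darker).
ISO: 25600 → 20000 → 16000 → 12800 — 1 stop lower (darker).
Net change so far: 3 2/3 stops darker. Offset with the shutter speed: 1/25 → 1/20 → 1/15 → 1/13 → 1/10 → 1/8 → 1/6 → 1/5 → 1/4 → 0.3 → 0.4 → 0.5.

0.5 s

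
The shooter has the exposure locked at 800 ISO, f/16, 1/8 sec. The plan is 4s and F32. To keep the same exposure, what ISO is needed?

ISO 100

Shutter speed: 1/8 → 1/4 → 1/2 → 1 → 2 → 4 — 5 stops slower (brighter).
Aperture: f/16 → f/22 → f/32 — 2 stops stopped down (darker).
Net change so far: 3 stops brighter. Offset with the ISO: 800 → 400 → 200 → 100.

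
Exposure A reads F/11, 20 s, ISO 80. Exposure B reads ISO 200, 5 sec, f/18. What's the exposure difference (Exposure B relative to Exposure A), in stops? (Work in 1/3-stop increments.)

Aperture: f/11 → f/13 → f/14 → f/16 → f/18 — 1 1/3 stops narrower (darker).
Shutter speed: 20 → 15 → 13 → 10 → 8 → 6 → 5 — 2 stops shorter (darker).
ISO: 80 → 100 → 125 → 160 → 200 — 1 1/3 stops higher (brighter).
Net: −1 1/3 −2 +1 1/3 = −2 stops.

2 stops darker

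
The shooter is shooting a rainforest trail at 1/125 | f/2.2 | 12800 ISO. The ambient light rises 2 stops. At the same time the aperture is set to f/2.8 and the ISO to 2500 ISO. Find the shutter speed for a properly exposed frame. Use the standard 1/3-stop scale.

1/60s

Scene light: 2 stops brighter.
Aperture: f/2.2 → f/2.5 → f/2.8 — 2/3 stop stopped down (darker).
ISO: 12800 → 10000 → 8000 → 6400 → 5000 → 4000 → 3200 → 2500 — 2 1/3 stops lower (darker).
Net so far: 1 stop darker. Shutter speed: 1/125 → 1/100 → 1/80 → 1/60.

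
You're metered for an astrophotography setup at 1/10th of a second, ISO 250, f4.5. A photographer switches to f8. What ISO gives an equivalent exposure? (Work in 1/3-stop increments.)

Aperture: f/4.5 → f/5 → f/5.6 → f/6.3 → f/7.1 → f/8 — 1 2/3 stops narrower (darker).
Need 1 2/3 stops brighter from the ISO: 250 → 320 → 400 → 500 → 640 → 800.

ISO 800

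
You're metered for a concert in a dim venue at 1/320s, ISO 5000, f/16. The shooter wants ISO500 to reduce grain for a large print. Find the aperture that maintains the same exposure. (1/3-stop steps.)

ISO: 5000 → 4000 → 3200 → 2500 → 2000 → 1600 → 1250 → 1000 → 800 → 640 → 500 — 3 1/3 stops lower (darker).
Need 3 1/3 stops brighter from the aperture: f/16 → f/14 → f/13 → f/11 → f/10 → f/9 → f/8 → f/7.1 → f/6.3 → f/5.6 → f/5.

f/5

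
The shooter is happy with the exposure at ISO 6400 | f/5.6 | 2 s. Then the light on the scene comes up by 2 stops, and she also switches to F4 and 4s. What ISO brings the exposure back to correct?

ISO 400

Scene light: 2 stops brighter.
Aperture: f/5.6 → f/4 — 1 stop larger aperture (brighter).
Shutter speed: 2 → 4 — 1 stop slower (brighter).
Net so far: 4 stops brighter. ISO: 6400 → 3200 → 1600 → 800 → 400.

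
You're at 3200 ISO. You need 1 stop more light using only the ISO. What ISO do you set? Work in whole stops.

ISO: 3200 → 6400 — 1 stop raised (brighter).

ISO 6400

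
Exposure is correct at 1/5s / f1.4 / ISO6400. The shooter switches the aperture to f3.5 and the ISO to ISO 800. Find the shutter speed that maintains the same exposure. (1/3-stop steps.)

10 s

Aperture: f/1.4 → f/1.6 → f/1.8 → f/2 → f/2.2 → f/2.5 → f/2.8 → f/3.2 → f/3.5 — 2 2/3 stops narrower (darker).
ISO: 6400 → 5000 → 4000 → 3200 → 2500 → 2000 → 1600 → 1250 → 1000 → 800 — 3 stops dropped (darker).
Net change so far: 5 2/3 stops darker. Offset with the shutter speed: 1/5 → 1/4 → 0.3 → 0.4 → 0.5 → 0.6 → 0.8 → 1 → 1.3 → 1.6 → 2 → 2.5 → 3.2 → 4 → 5 → 6 → 8 → 10.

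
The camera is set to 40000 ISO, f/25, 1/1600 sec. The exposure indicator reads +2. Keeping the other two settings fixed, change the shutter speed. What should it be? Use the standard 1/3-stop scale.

1/6400s

Overexposed by 2 stops → need 2 stops darker.
Shutter speed: 1/1600 → 1/2000 → 1/2500 → 1/3200 → 1/4000 → 1/5000 → 1/6400.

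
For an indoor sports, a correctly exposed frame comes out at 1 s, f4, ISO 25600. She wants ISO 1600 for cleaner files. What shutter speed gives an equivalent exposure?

ISO: 25600 → 12800 → 6400 → 3200 → 1600 — 4 stops lower (darker).
Need 4 stops brighter from the shutter speed: 1 → 2 → 4 → 8 → 15.

15 s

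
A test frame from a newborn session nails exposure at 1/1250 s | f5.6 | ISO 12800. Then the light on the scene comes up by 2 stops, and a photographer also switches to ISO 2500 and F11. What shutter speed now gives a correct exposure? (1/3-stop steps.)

1/250s

Scene light: 2 stops brighter.
ISO: 12800 → 10000 → 8000 → 6400 → 5000 → 4000 → 3200 → 2500 — 2 1/3 stops lower (darker).
Aperture: f/5.6 → f/6.3 → f/7.1 → f/8 → f/9 → f/10 → f/11 — 2 stops narrower (darker).
Net so far: 2 1/3 stops darker. Shutter speed: 1/1250 → 1/1000 → 1/800 → 1/640 → 1/500 → 1/400 → 1/320 → 1/250.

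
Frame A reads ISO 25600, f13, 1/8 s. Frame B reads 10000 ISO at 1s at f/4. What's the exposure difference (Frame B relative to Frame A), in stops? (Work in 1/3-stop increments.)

5 stops brighter

Aperture: f/13 → f/11 → f/10 → f/9 → f/8 → f/7.1 → f/6.3 → f/5.6 → f/5 → f/4.5 → f/4 — 3 1/3 stops wider (brighter).
Shutter speed: 1/8 → 1/6 → 1/5 → 1/4 → 0.3 → 0.4 → 0.5 → 0.6 → 0.8 → 1 — 3 stops slower (brighter).
ISO: 25600 → 20000 → 16000 → 12800 → 10000 — 1 1/3 stops lower (darker).
Net: +3 1/3 +3 −1 1/3 = +5 stops.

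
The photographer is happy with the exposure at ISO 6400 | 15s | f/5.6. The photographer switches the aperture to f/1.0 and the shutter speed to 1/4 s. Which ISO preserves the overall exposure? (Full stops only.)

ISO 12800

Aperture: f/5.6 → f/4 → f/2.8 → f/2 → f/1.4 → f/1.0 — 5 stops larger aperture (brighter).
Shutter speed: 15 → 8 → 4 → 2 → 1 → 1/2 → 1/4 — 6 stops shorter (darker).
Net change so far: 1 stop darker. Offset with the ISO: 6400 → 12800.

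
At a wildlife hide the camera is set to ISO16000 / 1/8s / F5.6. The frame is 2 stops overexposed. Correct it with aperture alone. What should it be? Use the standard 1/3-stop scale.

Overexposed by 2 stops → need 2 stops darker.
Aperture: f/5.6 → f/6.3 → f/7.1 → f/8 → f/9 → f/10 → f/11.

f/11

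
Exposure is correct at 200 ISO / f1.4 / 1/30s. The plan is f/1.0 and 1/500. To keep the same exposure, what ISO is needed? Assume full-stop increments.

Aperture: f/1.4 → f/1.0 — 1 stop opened up (brighter).
Shutter speed: 1/30 → 1/60 → 1/125 → 1/250 → 1/500 — 4 stops shorter (darker).
Net change so far: 3 stops darker. Offset with the ISO: 200 → 400 → 800 → 1600.

ISO 1600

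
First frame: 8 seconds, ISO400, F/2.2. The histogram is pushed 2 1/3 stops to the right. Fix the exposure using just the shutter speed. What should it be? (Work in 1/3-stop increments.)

Overexposed by 2 1/3 stops → need 2 1/3 stops darker.
Shutter speed: 8 → 6 → 5 → 4 → 3.2 → 2.5 → 2 → 1.6.

1.6 s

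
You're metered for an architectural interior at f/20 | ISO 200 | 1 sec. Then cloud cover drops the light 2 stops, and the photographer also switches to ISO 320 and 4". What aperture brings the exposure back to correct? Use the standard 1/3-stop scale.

Scene light: 2 stops darker.
ISO: 200 → 250 → 320 — 2/3 stop raised (brighter).
Shutter speed: 1 → 1.3 → 1.6 → 2 → 2.5 → 3.2 → 4 — 2 stops slower (brighter).
Net so far: 2/3 stop brighter. Aperture: f/20 → f/22 → f/25.

f/25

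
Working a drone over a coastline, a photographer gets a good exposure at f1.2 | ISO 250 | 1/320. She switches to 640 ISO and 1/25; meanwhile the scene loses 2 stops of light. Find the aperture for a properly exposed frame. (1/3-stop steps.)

f/3.5

Scene light: 2 stops darker.
ISO: 250 → 320 → 400 → 500 → 640 — 1 1/3 stops raised (brighter).
Shutter speed: 1/320 → 1/250 → 1/200 → 1/160 → 1/125 → 1/100 → 1/80 → 1/60 → 1/50 → 1/40 → 1/30 → 1/25 — 3 2/3 stops slower (brighter).
Net so far: 3 stops brighter. Aperture: f/1.2 → f/1.4 → f/1.6 → f/1.8 → f/2 → f/2.2 → f/2.5 → f/2.8 → f/3.2 → f/3.5.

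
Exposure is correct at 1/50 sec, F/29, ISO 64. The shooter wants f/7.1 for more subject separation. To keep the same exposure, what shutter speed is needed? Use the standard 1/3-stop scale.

Aperture: f/29 → f/25 → f/22 → f/20 → f/18 → f/16 → f/14 → f/13 → f/11 → f/10 → f/9 → f/8 → f/7.1 — 4 stops opened up (brighter).
Need 4 stops darker from the shutter speed: 1/50 → 1/60 → 1/80 → 1/100 → 1/125 → 1/160 → 1/200 → 1/250 → 1/320 → 1/400 → 1/500 → 1/640 → 1/800.

1/800s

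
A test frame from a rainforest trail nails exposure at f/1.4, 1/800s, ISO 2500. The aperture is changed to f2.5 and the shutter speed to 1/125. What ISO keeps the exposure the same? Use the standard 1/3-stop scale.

ISO 1250

Aperture: f/1.4 → f/1.6 → f/1.8 → f/2 → f/2.2 → f/2.5 — 1 2/3 stops smaller aperture (darker).
Shutter speed: 1/800 → 1/640 → 1/500 → 1/400 → 1/320 → 1/250 → 1/200 → 1/160 → 1/125 — 2 2/3 stops slower (brighter).
Net change so far: 1 stop brighter. Offset with the ISO: 2500 → 2000 → 1600 → 1250.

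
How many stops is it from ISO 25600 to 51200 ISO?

1 stop

25600 → 51200 — count the steps: 1 stop.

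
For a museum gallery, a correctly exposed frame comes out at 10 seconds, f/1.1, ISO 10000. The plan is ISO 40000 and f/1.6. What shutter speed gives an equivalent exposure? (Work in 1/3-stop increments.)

5 s

ISO: 10000 → 12800 → 16000 → 20000 → 25600 → 32000 → 40000 — 2 stops higher (brighter).
Aperture: f/1.1 → f/1.2 → f/1.4 → f/1.6 — 1 stop smaller aperture (darker).
Net change so far: 1 stop brighter. Offset with the shutter speed: 10 → 8 → 6 → 5.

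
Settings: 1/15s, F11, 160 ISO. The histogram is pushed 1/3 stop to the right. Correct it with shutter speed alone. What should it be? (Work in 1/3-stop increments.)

Overexposed by 1/3 stop → need 1/3 stop darker.
Shutter speed: 1/15 → 1/20.

1/20s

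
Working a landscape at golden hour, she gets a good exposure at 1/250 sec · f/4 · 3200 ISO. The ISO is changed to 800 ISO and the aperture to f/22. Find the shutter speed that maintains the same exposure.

1/2s

ISO: 3200 → 1600 → 800 — 2 stops lower (darker).
Aperture: f/4 → f/5.6 → f/8 → f/11 → f/16 → f/22 — 5 stops stopped down (darker).
Net change so far: 7 stops darker. Offset with the shutter speed: 1/250 → 1/125 → 1/60 → 1/30 → 1/15 → 1/8 → 1/4 → 1/2.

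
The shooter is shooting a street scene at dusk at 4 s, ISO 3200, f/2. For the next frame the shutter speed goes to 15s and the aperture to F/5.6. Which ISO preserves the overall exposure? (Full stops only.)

Shutter speed: 4 → 8 → 15 — 2 stops slower (brighter).
Aperture: f/2 → f/2.8 → f/4 → f/5.6 — 3 stops narrower (darker).
Net change so far: 1 stop darker. Offset with the ISO: 3200 → 6400.

ISO 6400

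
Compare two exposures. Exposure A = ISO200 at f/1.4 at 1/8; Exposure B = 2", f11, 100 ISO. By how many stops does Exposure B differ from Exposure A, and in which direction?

Aperture: f/1.4 → f/2 → f/2.8 → f/4 → f/5.6 → f/8 → f/11 — 6 stops stopped down (darker).
Shutter speed: 1/8 → 1/4 → 1/2 → 1 → 2 — 4 stops longer (brighter).
ISO: 200 → 100 — 1 stop dropped (darker).
Net: −6 +4 −1 = −3 stops.

3 stops darker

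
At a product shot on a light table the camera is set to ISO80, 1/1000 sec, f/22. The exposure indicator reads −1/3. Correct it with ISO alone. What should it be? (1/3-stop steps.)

Underexposed by 1/3 stop → need 1/3 stop brighter.
ISO: 80 → 100.

ISO 100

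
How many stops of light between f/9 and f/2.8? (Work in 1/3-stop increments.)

f/9 → f/8 → f/7.1 → f/6.3 → f/5.6 → f/5 → f/4.5 → f/4 → f/3.5 → f/3.2 → f/2.8 — count the steps: 10 third-stops = 3 1/3 stops.

3 1/3 stops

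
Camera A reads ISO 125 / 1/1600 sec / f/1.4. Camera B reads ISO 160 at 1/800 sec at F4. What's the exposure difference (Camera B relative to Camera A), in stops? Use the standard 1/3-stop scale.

Aperture: f/1.4 → f/1.6 → f/1.8 → f/2 → f/2.2 → f/2.5 → f/2.8 → f/3.2 → f/3.5 → f/4 — 3 stops narrower (darker).
Shutter speed: 1/1600 → 1/1250 → 1/1000 → 1/800 — 1 stop longer (brighter).
ISO: 125 → 160 — 1/3 stop higher (brighter).
Net: −3 +1 +1/3 = −1 2/3 stops.

1 2/3 stops darker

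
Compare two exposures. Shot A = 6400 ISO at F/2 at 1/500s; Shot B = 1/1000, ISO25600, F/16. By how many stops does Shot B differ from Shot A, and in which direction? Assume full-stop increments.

Aperture: f/2 → f/2.8 → f/4 → f/5.6 → f/8 → f/11 → f/16 — 6 stops narrower (darker).
Shutter speed: 1/500 → 1/1000 — 1 stop faster (darker).
ISO: 6400 → 12800 → 25600 — 2 stops raised (brighter).
Net: −6 −1 +2 = −5 stops.

5 stops darker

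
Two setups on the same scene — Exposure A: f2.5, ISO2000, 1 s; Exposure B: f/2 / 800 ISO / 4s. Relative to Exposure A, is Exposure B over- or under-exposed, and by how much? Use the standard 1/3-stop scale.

Aperture: f/2.5 → f/2.2 → f/2 — 2/3 stop wider (brighter).
Shutter speed: 1 → 1.3 → 1.6 → 2 → 2.5 → 3.2 → 4 — 2 stops longer (brighter).
ISO: 2000 → 1600 → 1250 → 1000 → 800 — 1 1/3 stops dropped (darker).
Net: +2/3 +2 −1 1/3 = +1 1/3 stops.

1 1/3 stops brighter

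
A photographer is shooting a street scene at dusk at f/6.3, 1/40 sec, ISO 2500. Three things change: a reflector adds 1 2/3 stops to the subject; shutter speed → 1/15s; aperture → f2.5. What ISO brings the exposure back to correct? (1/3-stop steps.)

Scene light: 1 2/3 stops brighter.
Shutter speed: 1/40 → 1/30 → 1/25 → 1/20 → 1/15 — 1 1/3 stops longer (brighter).
Aperture: f/6.3 → f/5.6 → f/5 → f/4.5 → f/4 → f/3.5 → f/3.2 → f/2.8 → f/2.5 — 2 2/3 stops opened up (brighter).
Net so far: 5 2/3 stops brighter. ISO: 2500 → 2000 → 1600 → 1250 → 1000 → 800 → 640 → 500 → 400 → 320 → 250 → 200 → 160 → 125 → 100 → 80 → 64 → 50.

ISO 50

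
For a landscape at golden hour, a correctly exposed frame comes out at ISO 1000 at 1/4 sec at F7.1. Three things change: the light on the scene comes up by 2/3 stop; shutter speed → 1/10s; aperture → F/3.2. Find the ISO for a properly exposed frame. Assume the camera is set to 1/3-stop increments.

Scene light: 2/3 stop brighter.
Shutter speed: 1/4 → 1/5 → 1/6 → 1/8 → 1/10 — 1 1/3 stops faster (darker).
Aperture: f/7.1 → f/6.3 → f/5.6 → f/5 → f/4.5 → f/4 → f/3.5 → f/3.2 — 2 1/3 stops opened up (brighter).
Net so far: 1 2/3 stops brighter. ISO: 1000 → 800 → 640 → 500 → 400 → 320.

ISO 320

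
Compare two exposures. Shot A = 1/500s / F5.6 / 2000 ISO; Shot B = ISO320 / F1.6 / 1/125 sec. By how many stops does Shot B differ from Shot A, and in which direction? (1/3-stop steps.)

3 stops brighter

Aperture: f/5.6 → f/5 → f/4.5 → f/4 → f/3.5 → f/3.2 → f/2.8 → f/2.5 → f/2.2 → f/2 → f/1.8 → f/1.6 — 3 2/3 stops opened up (brighter).
Shutter speed: 1/500 → 1/400 → 1/320 → 1/250 → 1/200 → 1/160 → 1/125 — 2 stops longer (brighter).
ISO: 2000 → 1600 → 1250 → 1000 → 800 → 640 → 500 → 400 → 320 — 2 2/3 stops dropped (darker).
Net: +3 2/3 +2 −2 2/3 = +3 stops.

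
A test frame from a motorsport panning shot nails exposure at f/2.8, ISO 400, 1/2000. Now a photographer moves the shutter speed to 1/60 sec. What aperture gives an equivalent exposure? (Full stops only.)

f/16

Shutter speed: 1/2000 → 1/1000 → 1/500 → 1/250 → 1/125 → 1/60 — 5 stops slower (brighter).
Need 5 stops darker from the aperture: f/2.8 → f/4 → f/5.6 → f/8 → f/11 → f/16.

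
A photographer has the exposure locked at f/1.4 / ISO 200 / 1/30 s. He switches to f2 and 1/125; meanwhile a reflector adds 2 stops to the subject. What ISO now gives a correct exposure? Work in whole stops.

Scene light: 2 stops brighter.
Aperture: f/1.4 → f/2 — 1 stop stopped down (darker).
Shutter speed: 1/30 → 1/60 → 1/125 — 2 stops faster (darker).
Net so far: 1 stop darker. ISO: 200 → 400.

ISO 400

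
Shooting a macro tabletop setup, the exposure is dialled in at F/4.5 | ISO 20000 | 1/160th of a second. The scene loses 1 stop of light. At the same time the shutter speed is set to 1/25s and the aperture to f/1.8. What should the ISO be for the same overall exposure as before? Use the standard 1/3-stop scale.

ISO 1000

Scene light: 1 stop darker.
Shutter speed: 1/160 → 1/125 → 1/100 → 1/80 → 1/60 → 1/50 → 1/40 → 1/30 → 1/25 — 2 2/3 stops longer (brighter).
Aperture: f/4.5 → f/4 → f/3.5 → f/3.2 → f/2.8 → f/2.5 → f/2.2 → f/2 → f/1.8 — 2 2/3 stops wider (brighter).
Net so far: 4 1/3 stops brighter. ISO: 20000 → 16000 → 12800 → 10000 → 8000 → 6400 → 5000 → 4000 → 3200 → 2500 → 2000 → 1600 → 1250 → 1000.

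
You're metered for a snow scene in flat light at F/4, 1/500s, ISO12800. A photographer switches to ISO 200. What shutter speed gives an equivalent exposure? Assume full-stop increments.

ISO: 12800 → 6400 → 3200 → 1600 → 800 → 400 → 200 — 6 stops dropped (darker).
Need 6 stops brighter from the shutter speed: 1/500 → 1/250 → 1/125 → 1/60 → 1/30 → 1/15 → 1/8.

1/8s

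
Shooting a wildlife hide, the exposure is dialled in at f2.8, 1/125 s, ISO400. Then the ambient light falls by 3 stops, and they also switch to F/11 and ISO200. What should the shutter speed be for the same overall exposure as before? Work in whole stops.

2 s

Scene light: 3 stops darker.
Aperture: f/2.8 → f/4 → f/5.6 → f/8 → f/11 — 4 stops narrower (darker).
ISO: 400 → 200 — 1 stop lower (darker).
Net so far: 8 stops darker. Shutter speed: 1/125 → 1/60 → 1/30 → 1/15 → 1/8 → 1/4 → 1/2 → 1 → 2.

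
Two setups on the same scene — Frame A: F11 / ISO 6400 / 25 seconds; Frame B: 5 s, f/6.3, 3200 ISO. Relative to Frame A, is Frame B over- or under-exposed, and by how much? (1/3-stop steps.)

Aperture: f/11 → f/10 → f/9 → f/8 → f/7.1 → f/6.3 — 1 2/3 stops opened up (brighter).
Shutter speed: 25 → 20 → 15 → 13 → 10 → 8 → 6 → 5 — 2 1/3 stops shorter (darker).
ISO: 6400 → 5000 → 4000 → 3200 — 1 stop dropped (darker).
Net: +1 2/3 −2 1/3 −1 = −1 2/3 stops.

1 2/3 stops darker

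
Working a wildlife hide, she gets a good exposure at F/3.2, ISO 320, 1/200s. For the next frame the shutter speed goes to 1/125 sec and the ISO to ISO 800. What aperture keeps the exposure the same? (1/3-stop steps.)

Shutter speed: 1/200 → 1/160 → 1/125 — 2/3 stop longer (brighter).
ISO: 320 → 400 → 500 → 640 → 800 — 1 1/3 stops raised (brighter).
Net change so far: 2 stops brighter. Offset with the aperture: f/3.2 → f/3.5 → f/4 → f/4.5 → f/5 → f/5.6 → f/6.3.

f/6.3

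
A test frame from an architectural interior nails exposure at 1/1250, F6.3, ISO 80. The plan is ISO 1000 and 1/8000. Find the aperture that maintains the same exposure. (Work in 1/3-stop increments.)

f/9

ISO: 80 → 100 → 125 → 160 → 200 → 250 → 320 → 400 → 500 → 640 → 800 → 1000 — 3 2/3 stops raised (brighter).
Shutter speed: 1/1250 → 1/1600 → 1/2000 → 1/2500 → 1/3200 → 1/4000 → 1/5000 → 1/6400 → 1/8000 — 2 2/3 stops shorter (darker).
Net change so far: 1 stop brighter. Offset with the aperture: f/6.3 → f/7.1 → f/8 → f/9.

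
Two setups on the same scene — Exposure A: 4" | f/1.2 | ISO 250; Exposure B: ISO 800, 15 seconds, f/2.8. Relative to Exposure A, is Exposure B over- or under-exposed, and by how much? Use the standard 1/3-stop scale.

Aperture: f/1.2 → f/1.4 → f/1.6 → f/1.8 → f/2 → f/2.2 → f/2.5 → f/2.8 — 2 1/3 stops narrower (darker).
Shutter speed: 4 → 5 → 6 → 8 → 10 → 13 → 15 — 2 stops longer (brighter).
ISO: 250 → 320 → 400 → 500 → 640 → 800 — 1 2/3 stops raised (brighter).
Net: −2 1/3 +2 +1 2/3 = +1 1/3 stops.

1 1/3 stops brighter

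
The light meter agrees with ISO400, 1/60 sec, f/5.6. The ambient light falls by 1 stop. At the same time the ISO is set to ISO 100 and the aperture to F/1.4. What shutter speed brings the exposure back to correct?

Scene light: 1 stop darker.
ISO: 400 → 200 → 100 — 2 stops lower (darker).
Aperture: f/5.6 → f/4 → f/2.8 → f/2 → f/1.4 — 4 stops larger aperture (brighter).
Net so far: 1 stop brighter. Shutter speed: 1/60 → 1/125.

1/125s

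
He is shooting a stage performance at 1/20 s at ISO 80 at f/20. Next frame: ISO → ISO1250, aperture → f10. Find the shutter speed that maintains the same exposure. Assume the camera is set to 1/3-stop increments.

1/1250s

ISO: 80 → 100 → 125 → 160 → 200 → 250 → 320 → 400 → 500 → 640 → 800 → 1000 → 1250 — 4 stops higher (brighter).
Aperture: f/20 → f/18 → f/16 → f/14 → f/13 → f/11 → f/10 — 2 stops opened up (brighter).
Net change so far: 6 stops brighter. Offset with the shutter speed: 1/20 → 1/25 → 1/30 → 1/40 → 1/50 → 1/60 → 1/80 → 1/100 → 1/125 → 1/160 → 1/200 → 1/250 → 1/320 → 1/400 → 1/500 → 1/640 → 1/800 → 1/1000 → 1/1250.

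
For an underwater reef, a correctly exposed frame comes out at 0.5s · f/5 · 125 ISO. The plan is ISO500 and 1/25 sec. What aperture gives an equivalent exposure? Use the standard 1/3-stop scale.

f/2.8

ISO: 125 → 160 → 200 → 250 → 320 → 400 → 500 — 2 stops higher (brighter).
Shutter speed: 0.5 → 0.4 → 0.3 → 1/4 → 1/5 → 1/6 → 1/8 → 1/10 → 1/13 → 1/15 → 1/20 → 1/25 — 3 2/3 stops faster (darker).
Net change so far: 1 2/3 stops darker. Offset with the aperture: f/5 → f/4.5 → f/4 → f/3.5 → f/3.2 → f/2.8.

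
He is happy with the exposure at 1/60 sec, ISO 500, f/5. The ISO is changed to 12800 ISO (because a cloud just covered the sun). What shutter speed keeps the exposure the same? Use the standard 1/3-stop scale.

ISO: 500 → 640 → 800 → 1000 → 1250 → 1600 → 2000 → 2500 → 3200 → 4000 → 5000 → 6400 → 8000 → 10000 → 12800 — 4 2/3 stops raised (brighter).
Need 4 2/3 stops darker from the shutter speed: 1/60 → 1/80 → 1/100 → 1/125 → 1/160 → 1/200 → 1/250 → 1/320 → 1/400 → 1/500 → 1/640 → 1/800 → 1/1000 → 1/1250 → 1/1600.

1/1600s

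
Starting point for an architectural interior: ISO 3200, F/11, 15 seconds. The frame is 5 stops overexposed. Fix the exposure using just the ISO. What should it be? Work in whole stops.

ISO 100

Overexposed by 5 stops → need 5 stops darker.
ISO: 3200 → 1600 → 800 → 400 → 200 → 100.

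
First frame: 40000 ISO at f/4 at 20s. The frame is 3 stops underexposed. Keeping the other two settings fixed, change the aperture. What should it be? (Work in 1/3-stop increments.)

Underexposed by 3 stops → need 3 stops brighter.
Aperture: f/4 → f/3.5 → f/3.2 → f/2.8 → f/2.5 → f/2.2 → f/2 → f/1.8 → f/1.6 → f/1.4.

f/1.4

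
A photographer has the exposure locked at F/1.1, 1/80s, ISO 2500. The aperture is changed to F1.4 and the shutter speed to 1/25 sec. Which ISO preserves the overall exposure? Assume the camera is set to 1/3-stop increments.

ISO 1250

Aperture: f/1.1 → f/1.2 → f/1.4 — 2/3 stop stopped down (darker).
Shutter speed: 1/80 → 1/60 → 1/50 → 1/40 → 1/30 → 1/25 — 1 2/3 stops slower (brighter).
Net change so far: 1 stop brighter. Offset with the ISO: 2500 → 2000 → 1600 → 1250.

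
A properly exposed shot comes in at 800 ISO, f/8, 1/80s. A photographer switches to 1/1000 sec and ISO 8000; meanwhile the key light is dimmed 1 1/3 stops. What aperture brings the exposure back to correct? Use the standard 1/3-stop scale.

Scene light: 1 1/3 stops darker.
Shutter speed: 1/80 → 1/100 → 1/125 → 1/160 → 1/200 → 1/250 → 1/320 → 1/400 → 1/500 → 1/640 → 1/800 → 1/1000 — 3 2/3 stops shorter (darker).
ISO: 800 → 1000 → 1250 → 1600 → 2000 → 2500 → 3200 → 4000 → 5000 → 6400 → 8000 — 3 1/3 stops raised (brighter).
Net so far: 1 2/3 stops darker. Aperture: f/8 → f/7.1 → f/6.3 → f/5.6 → f/5 → f/4.5.

f/4.5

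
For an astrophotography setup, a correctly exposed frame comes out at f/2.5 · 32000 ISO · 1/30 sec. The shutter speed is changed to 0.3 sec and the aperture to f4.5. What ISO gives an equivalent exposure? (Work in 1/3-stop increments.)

Shutter speed: 1/30 → 1/25 → 1/20 → 1/15 → 1/13 → 1/10 → 1/8 → 1/6 → 1/5 → 1/4 → 0.3 — 3 1/3 stops longer (brighter).
Aperture: f/2.5 → f/2.8 → f/3.2 → f/3.5 → f/4 → f/4.5 — 1 2/3 stops narrower (darker).
Net change so far: 1 2/3 stops brighter. Offset with the ISO: 32000 → 25600 → 20000 → 16000 → 12800 → 10000.

ISO 10000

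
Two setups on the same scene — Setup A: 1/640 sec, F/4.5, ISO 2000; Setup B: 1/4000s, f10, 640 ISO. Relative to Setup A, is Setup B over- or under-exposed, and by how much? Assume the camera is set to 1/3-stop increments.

6 2/3 stops darker

Aperture: f/4.5 → f/5 → f/5.6 → f/6.3 → f/7.1 → f/8 → f/9 → f/10 — 2 1/3 stops smaller aperture (darker).
Shutter speed: 1/640 → 1/800 → 1/1000 → 1/1250 → 1/1600 → 1/2000 → 1/2500 → 1/3200 → 1/4000 — 2 2/3 stops shorter (darker).
ISO: 2000 → 1600 → 1250 → 1000 → 800 → 640 — 1 2/3 stops lower (darker).
Net: −2 1/3 −2 2/3 −1 2/3 = −6 2/3 stops.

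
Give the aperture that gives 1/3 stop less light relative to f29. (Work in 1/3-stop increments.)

f/32

Aperture: f/29 → f/32 — 1/3 stop smaller aperture (darker).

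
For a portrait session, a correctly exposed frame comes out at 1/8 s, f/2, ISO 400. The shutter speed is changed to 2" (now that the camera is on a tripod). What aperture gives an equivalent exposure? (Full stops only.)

f/8

Shutter speed: 1/8 → 1/4 → 1/2 → 1 → 2 — 4 stops longer (brighter).
Need 4 stops darker from the aperture: f/2 → f/2.8 → f/4 → f/5.6 → f/8.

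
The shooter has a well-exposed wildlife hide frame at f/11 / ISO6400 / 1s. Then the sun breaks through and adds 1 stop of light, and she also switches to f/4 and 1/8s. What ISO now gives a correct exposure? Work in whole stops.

Scene light: 1 stop brighter.
Aperture: f/11 → f/8 → f/5.6 → f/4 — 3 stops wider (brighter).
Shutter speed: 1 → 1/2 → 1/4 → 1/8 — 3 stops shorter (darker).
Net so far: 1 stop brighter. ISO: 6400 → 3200.

ISO 3200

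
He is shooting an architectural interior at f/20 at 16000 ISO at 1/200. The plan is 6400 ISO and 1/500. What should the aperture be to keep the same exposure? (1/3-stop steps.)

ISO: 16000 → 12800 → 10000 → 8000 → 6400 — 1 1/3 stops dropped (darker).
Shutter speed: 1/200 → 1/250 → 1/320 → 1/400 → 1/500 — 1 1/3 stops faster (darker).
Net change so far: 2 2/3 stops darker. Offset with the aperture: f/20 → f/18 → f/16 → f/14 → f/13 → f/11 → f/10 → f/9 → f/8.

f/8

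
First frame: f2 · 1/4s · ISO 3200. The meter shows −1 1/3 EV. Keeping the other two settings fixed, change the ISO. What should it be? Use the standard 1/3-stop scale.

ISO 8000

Underexposed by 1 1/3 stops → need 1 1/3 stops brighter.
ISO: 3200 → 4000 → 5000 → 6400 → 8000.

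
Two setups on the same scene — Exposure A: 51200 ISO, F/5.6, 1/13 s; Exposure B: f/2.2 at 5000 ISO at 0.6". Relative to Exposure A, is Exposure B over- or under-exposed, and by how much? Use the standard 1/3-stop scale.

Aperture: f/5.6 → f/5 → f/4.5 → f/4 → f/3.5 → f/3.2 → f/2.8 → f/2.5 → f/2.2 — 2 2/3 stops larger aperture (brighter).
Shutter speed: 1/13 → 1/10 → 1/8 → 1/6 → 1/5 → 1/4 → 0.3 → 0.4 → 0.5 → 0.6 — 3 stops slower (brighter).
ISO: 51200 → 40000 → 32000 → 25600 → 20000 → 16000 → 12800 → 10000 → 8000 → 6400 → 5000 — 3 1/3 stops lower (darker).
Net: +2 2/3 +3 −3 1/3 = +2 1/3 stops.

2 1/3 stops brighter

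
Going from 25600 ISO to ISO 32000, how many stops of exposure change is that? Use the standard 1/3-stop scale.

25600 → 32000 — count the steps: 1 third-stops = 1/3 stop.

1/3 stop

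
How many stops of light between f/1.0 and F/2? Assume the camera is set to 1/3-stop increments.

f/1.0 → f/1.1 → f/1.2 → f/1.4 → f/1.6 → f/1.8 → f/2 — count the steps: 6 third-stops = 2 stops.

2 stops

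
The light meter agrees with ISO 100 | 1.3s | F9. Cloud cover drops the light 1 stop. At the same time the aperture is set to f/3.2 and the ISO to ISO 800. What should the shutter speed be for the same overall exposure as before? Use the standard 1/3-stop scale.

Scene light: 1 stop darker.
Aperture: f/9 → f/8 → f/7.1 → f/6.3 → f/5.6 → f/5 → f/4.5 → f/4 → f/3.5 → f/3.2 — 3 stops larger aperture (brighter).
ISO: 100 → 125 → 160 → 200 → 250 → 320 → 400 → 500 → 640 → 800 — 3 stops raised (brighter).
Net so far: 5 stops brighter. Shutter speed: 1.3 → 1 → 0.8 → 0.6 → 0.5 → 0.4 → 0.3 → 1/4 → 1/5 → 1/6 → 1/8 → 1/10 → 1/13 → 1/15 → 1/20 → 1/25.

1/25s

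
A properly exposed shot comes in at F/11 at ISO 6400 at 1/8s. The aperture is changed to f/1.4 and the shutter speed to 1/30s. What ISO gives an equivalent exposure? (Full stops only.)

ISO 400

Aperture: f/11 → f/8 → f/5.6 → f/4 → f/2.8 → f/2 → f/1.4 — 6 stops opened up (brighter).
Shutter speed: 1/8 → 1/15 → 1/30 — 2 stops shorter (darker).
Net change so far: 4 stops brighter. Offset with the ISO: 6400 → 3200 → 1600 → 800 → 400.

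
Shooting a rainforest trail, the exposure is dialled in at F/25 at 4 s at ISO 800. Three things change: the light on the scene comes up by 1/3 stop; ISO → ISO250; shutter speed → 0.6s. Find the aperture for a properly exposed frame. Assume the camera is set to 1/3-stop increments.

Scene light: 1/3 stop brighter.
ISO: 800 → 640 → 500 → 400 → 320 → 250 — 1 2/3 stops lower (darker).
Shutter speed: 4 → 3.2 → 2.5 → 2 → 1.6 → 1.3 → 1 → 0.8 → 0.6 — 2 2/3 stops shorter (darker).
Net so far: 4 stops darker. Aperture: f/25 → f/22 → f/20 → f/18 → f/16 → f/14 → f/13 → f/11 → f/10 → f/9 → f/8 → f/7.1 → f/6.3.

f/6.3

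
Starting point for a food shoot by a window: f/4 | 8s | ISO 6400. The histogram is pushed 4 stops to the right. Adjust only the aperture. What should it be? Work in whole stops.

f/16

Overexposed by 4 stops → need 4 stops darker.
Aperture: f/4 → f/5.6 → f/8 → f/11 → f/16.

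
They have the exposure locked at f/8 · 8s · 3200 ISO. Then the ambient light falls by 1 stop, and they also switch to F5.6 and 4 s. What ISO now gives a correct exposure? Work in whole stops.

ISO 6400

Scene light: 1 stop darker.
Aperture: f/8 → f/5.6 — 1 stop opened up (brighter).
Shutter speed: 8 → 4 — 1 stop shorter (darker).
Net so far: 1 stop darker. ISO: 3200 → 6400.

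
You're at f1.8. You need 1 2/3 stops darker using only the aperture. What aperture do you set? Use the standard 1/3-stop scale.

Aperture: f/1.8 → f/2 → f/2.2 → f/2.5 → f/2.8 → f/3.2 — 1 2/3 stops narrower (darker).

f/3.2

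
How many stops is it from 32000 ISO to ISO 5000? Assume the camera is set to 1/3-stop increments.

2 2/3 stops

32000 → 25600 → 20000 → 16000 → 12800 → 10000 → 8000 → 6400 → 5000 — count the steps: 8 third-stops = 2 2/3 stops.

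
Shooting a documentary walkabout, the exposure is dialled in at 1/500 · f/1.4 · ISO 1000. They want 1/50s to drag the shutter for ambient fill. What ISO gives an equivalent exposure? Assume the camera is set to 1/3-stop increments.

ISO 100

Shutter speed: 1/500 → 1/400 → 1/320 → 1/250 → 1/200 → 1/160 → 1/125 → 1/100 → 1/80 → 1/60 → 1/50 — 3 1/3 stops longer (brighter).
Need 3 1/3 stops darker from the ISO: 1000 → 800 → 640 → 500 → 400 → 320 → 250 → 200 → 160 → 125 → 100.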